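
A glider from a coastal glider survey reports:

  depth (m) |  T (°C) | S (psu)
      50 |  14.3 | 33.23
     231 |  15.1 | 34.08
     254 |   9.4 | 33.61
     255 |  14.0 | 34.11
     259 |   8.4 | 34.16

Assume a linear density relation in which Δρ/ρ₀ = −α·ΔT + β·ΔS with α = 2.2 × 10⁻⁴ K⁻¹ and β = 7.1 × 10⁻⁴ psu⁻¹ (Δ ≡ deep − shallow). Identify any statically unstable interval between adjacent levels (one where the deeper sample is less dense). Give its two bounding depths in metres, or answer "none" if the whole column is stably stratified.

254–255 m

Evaluate Δρ/ρ₀ = −αΔT + βΔS across each adjacent pair:
  50–231 m: −αΔT+βΔS = −(2.2 × 10⁻⁴)(+0.8)+(7.1 × 10⁻⁴)(+0.85) = 4.3 × 10⁻⁴ → stable
  231–254 m: −αΔT+βΔS = −(2.2 × 10⁻⁴)(-5.7)+(7.1 × 10⁻⁴)(-0.47) = 9.2 × 10⁻⁴ → stable
  254–255 m: −αΔT+βΔS = −(2.2 × 10⁻⁴)(+4.6)+(7.1 × 10⁻⁴)(+0.50) = -6.6 × 10⁻⁴ → UNSTABLE
  255–259 m: −αΔT+βΔS = −(2.2 × 10⁻⁴)(-5.6)+(7.1 × 10⁻⁴)(+0.05) = 1.3 × 10⁻³ → stable
The 254–255 m interval has Δρ < 0: lighter water underlies denser water.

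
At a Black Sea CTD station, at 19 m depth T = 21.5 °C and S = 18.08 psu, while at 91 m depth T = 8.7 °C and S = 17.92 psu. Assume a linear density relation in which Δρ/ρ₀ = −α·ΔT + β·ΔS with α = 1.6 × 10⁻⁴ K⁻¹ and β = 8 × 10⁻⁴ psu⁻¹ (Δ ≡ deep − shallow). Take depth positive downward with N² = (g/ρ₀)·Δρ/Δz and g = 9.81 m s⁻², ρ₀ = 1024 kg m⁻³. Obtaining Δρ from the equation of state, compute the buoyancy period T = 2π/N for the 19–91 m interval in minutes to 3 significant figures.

6.47 min

ΔT = -12.8 K, ΔS = -0.16 psu (deep − shallow).
Δρ/ρ₀ = −αΔT + βΔS = 2.048 × 10⁻³ − 1.28 × 10⁻⁴ = 1.92 × 10⁻³, so Δρ ≈ 1.966 kg m⁻³.
N² = (g/ρ₀)·Δρ/Δz = g·(Δρ/ρ₀)/Δz = 9.81 × 1.92 × 10⁻³ / 72 = 2.6160 × 10⁻⁴ s⁻².
N = √(2.6160 × 10⁻⁴) = 0.016174 rad s⁻¹ → T = 2π/N = 388.47 s = 6.4745 min ≈ 6.47 min.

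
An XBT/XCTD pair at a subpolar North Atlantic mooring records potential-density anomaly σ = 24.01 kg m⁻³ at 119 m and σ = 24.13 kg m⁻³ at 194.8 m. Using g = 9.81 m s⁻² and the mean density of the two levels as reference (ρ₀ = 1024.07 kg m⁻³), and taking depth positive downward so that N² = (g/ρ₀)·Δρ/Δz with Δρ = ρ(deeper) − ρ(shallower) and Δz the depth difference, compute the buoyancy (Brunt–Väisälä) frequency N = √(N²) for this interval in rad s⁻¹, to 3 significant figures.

3.89 × 10⁻³ rad s⁻¹

Δρ = 1024.13 − 1024.01 = 0.12 kg m⁻³ over Δz = 194.8 − 119 = 75.8 m.
N² = (9.81/1024.07) × (0.12/75.8) = 1.5165 × 10⁻⁵ s⁻².
N = √(1.5165 × 10⁻⁵) = 3.8942 × 10⁻³ rad s⁻¹ ≈ 3.89 × 10⁻³ rad s⁻¹.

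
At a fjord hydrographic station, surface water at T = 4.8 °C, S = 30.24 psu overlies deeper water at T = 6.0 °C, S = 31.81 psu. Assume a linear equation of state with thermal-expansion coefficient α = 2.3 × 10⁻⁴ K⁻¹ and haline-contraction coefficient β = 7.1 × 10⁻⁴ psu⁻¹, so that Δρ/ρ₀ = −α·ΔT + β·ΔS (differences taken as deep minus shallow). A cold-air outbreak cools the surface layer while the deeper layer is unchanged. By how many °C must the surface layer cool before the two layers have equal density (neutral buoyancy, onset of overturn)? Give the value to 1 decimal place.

Neutral buoyancy requires Δρ = 0, i.e. −α(T_deep − T_surf′) + β(S_deep − S_surf) = 0.
T_surf′ = T_deep − (β/α)·ΔS = 6.0 − (7.1 × 10⁻⁴/2.3 × 10⁻⁴)·(+1.57) = 1.153 °C.
Cooling required: 4.8 − (1.153) = 3.647 °C.

3.6 °C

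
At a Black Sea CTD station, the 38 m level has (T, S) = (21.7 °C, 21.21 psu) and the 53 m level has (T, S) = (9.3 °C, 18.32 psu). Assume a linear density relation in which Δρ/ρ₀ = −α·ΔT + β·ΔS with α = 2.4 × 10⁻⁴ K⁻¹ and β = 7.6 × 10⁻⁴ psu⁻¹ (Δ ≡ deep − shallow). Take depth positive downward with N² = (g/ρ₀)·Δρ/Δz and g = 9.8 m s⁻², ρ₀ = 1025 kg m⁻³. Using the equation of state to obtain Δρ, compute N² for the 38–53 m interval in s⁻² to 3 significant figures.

5.09 × 10⁻⁴ s⁻²

ΔT = -12.4 K, ΔS = -2.89 psu (deep − shallow).
Δρ/ρ₀ = −αΔT + βΔS = 2.976 × 10⁻³ − 2.1964 × 10⁻³ = 7.796 × 10⁻⁴, so Δρ ≈ 0.7991 kg m⁻³.
N² = (g/ρ₀)·Δρ/Δz = g·(Δρ/ρ₀)/Δz = 9.8 × 7.796 × 10⁻⁴ / 15 = 5.0934 × 10⁻⁴ s⁻² ≈ 5.09 × 10⁻⁴ s⁻².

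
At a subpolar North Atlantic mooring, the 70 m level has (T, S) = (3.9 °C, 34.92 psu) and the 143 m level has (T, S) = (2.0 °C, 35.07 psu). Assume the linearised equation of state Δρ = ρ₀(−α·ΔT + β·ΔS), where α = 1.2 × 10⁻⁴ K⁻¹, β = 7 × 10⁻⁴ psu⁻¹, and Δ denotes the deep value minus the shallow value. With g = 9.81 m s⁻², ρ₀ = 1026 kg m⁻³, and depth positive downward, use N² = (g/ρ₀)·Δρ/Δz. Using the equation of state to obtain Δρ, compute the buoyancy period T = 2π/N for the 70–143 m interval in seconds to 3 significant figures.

939 s

ΔT = -1.9 K, ΔS = +0.15 psu (deep − shallow).
Δρ/ρ₀ = −αΔT + βΔS = 2.28 × 10⁻⁴ + 1.05 × 10⁻⁴ = 3.33 × 10⁻⁴, so Δρ ≈ 0.3417 kg m⁻³.
N² = (g/ρ₀)·Δρ/Δz = g·(Δρ/ρ₀)/Δz = 9.81 × 3.33 × 10⁻⁴ / 73 = 4.4750 × 10⁻⁵ s⁻².
N = √(4.4750 × 10⁻⁵) = 6.6895 × 10⁻³ rad s⁻¹ → T = 2π/N = 939.26 s ≈ 939 s.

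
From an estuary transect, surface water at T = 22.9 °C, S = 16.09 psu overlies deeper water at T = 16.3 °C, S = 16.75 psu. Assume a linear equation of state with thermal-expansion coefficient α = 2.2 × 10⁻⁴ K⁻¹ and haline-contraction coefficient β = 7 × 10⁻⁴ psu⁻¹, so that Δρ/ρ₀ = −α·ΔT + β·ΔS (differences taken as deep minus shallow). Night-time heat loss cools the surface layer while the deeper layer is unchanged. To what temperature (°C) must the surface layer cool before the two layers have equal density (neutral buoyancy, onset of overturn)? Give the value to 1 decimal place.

Neutral buoyancy requires Δρ = 0, i.e. −α(T_deep − T_surf′) + β(S_deep − S_surf) = 0.
T_surf′ = T_deep − (β/α)·ΔS = 16.3 − (7 × 10⁻⁴/2.2 × 10⁻⁴)·(+0.66) = 14.200 °C.
Cooling required: 22.9 − (14.200) = 8.700 °C.

14.2 °C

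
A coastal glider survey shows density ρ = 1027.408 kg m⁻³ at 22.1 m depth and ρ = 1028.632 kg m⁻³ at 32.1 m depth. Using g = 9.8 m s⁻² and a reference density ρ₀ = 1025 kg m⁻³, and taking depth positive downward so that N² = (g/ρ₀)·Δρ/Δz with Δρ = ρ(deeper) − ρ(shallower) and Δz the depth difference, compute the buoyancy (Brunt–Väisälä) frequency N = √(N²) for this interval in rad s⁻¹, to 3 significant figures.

0.0342 rad s⁻¹

Δρ = 1028.632 − 1027.408 = 1.224 kg m⁻³ over Δz = 32.1 − 22.1 = 10 m.
N² = (9.8/1025) × (1.224/10) = 1.1703 × 10⁻³ s⁻².
N = √(1.1703 × 10⁻³) = 0.034210 rad s⁻¹ ≈ 0.0342 rad s⁻¹.
N² > 0, so the interval is statically stable.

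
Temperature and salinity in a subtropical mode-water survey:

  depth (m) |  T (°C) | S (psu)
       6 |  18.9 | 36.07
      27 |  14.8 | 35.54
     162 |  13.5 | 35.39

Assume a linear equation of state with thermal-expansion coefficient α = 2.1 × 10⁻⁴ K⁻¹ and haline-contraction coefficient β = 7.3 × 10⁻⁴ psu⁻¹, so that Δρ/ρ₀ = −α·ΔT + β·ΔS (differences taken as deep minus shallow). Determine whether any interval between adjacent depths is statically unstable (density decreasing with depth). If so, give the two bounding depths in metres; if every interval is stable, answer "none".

none

Evaluate Δρ/ρ₀ = −αΔT + βΔS across each adjacent pair:
  6–27 m: −αΔT+βΔS = −(2.1 × 10⁻⁴)(-4.1)+(7.3 × 10⁻⁴)(-0.53) = 4.7 × 10⁻⁴ → stable
  27–162 m: −αΔT+βΔS = −(2.1 × 10⁻⁴)(-1.3)+(7.3 × 10⁻⁴)(-0.15) = 1.6 × 10⁻⁴ → stable
Every interval has Δρ > 0: the column is stably stratified throughout.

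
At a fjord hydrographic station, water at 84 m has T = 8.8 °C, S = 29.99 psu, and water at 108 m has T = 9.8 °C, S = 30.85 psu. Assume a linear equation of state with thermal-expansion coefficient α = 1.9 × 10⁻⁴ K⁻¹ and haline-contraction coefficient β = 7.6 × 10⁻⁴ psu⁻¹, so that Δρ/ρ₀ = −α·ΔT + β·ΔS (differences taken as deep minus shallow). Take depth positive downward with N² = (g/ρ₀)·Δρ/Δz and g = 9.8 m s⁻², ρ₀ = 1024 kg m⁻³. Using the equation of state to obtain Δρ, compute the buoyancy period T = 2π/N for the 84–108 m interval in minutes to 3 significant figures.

7.61 min

ΔT = +1.0 K, ΔS = +0.86 psu (deep − shallow).
Δρ/ρ₀ = −αΔT + βΔS = -1.90 × 10⁻⁴ + 6.536 × 10⁻⁴ = 4.636 × 10⁻⁴, so Δρ ≈ 0.4747 kg m⁻³.
N² = (g/ρ₀)·Δρ/Δz = g·(Δρ/ρ₀)/Δz = 9.8 × 4.636 × 10⁻⁴ / 24 = 1.8930 × 10⁻⁴ s⁻².
N = √(1.8930 × 10⁻⁴) = 0.013759 rad s⁻¹ → T = 2π/N = 456.66 s = 7.6110 min ≈ 7.61 min.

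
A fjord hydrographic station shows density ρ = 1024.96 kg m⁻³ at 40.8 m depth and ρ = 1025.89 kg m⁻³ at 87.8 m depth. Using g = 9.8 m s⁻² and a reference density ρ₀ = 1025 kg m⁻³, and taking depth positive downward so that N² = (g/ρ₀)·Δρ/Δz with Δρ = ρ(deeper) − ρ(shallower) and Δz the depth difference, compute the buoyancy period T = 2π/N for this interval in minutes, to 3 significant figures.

7.61 min

Δρ = 1025.89 − 1024.96 = 0.93 kg m⁻³ over Δz = 87.8 − 40.8 = 47 m.
N² = (9.8/1025) × (0.93/47) = 1.8919 × 10⁻⁴ s⁻².
N = √(1.8919 × 10⁻⁴) = 0.013755 rad s⁻¹, so T = 2π/N = 456.79 s = 7.6132 min ≈ 7.61 min.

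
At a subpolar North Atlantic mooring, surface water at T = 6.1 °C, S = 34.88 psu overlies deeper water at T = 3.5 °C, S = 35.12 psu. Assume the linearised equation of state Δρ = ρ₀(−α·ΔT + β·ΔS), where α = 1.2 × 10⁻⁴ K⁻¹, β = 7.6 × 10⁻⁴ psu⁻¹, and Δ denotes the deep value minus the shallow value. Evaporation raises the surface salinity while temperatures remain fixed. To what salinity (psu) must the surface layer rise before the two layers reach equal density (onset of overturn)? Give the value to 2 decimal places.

35.53 psu

Neutral buoyancy requires −α(T_deep − T_surf) + β(S_deep − S_surf′) = 0.
S_surf′ = S_deep − (α/β)·ΔT = 35.12 − (1.2 × 10⁻⁴/7.6 × 10⁻⁴)·(-2.6) = 35.5305 psu.
Increase required: 35.5305 − 34.88 = 0.6505 psu.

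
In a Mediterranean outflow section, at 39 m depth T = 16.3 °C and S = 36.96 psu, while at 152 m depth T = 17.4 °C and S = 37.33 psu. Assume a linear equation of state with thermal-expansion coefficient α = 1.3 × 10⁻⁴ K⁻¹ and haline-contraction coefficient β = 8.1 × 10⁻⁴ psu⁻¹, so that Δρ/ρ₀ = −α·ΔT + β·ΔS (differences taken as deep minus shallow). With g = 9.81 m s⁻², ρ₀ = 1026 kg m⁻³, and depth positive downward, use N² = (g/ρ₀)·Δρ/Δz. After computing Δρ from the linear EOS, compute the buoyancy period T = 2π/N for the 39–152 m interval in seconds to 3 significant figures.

1.70 × 10³ s

ΔT = +1.1 K, ΔS = +0.37 psu (deep − shallow).
Δρ/ρ₀ = −αΔT + βΔS = -1.43 × 10⁻⁴ + 2.997 × 10⁻⁴ = 1.567 × 10⁻⁴, so Δρ ≈ 0.1608 kg m⁻³.
N² = (g/ρ₀)·Δρ/Δz = g·(Δρ/ρ₀)/Δz = 9.81 × 1.567 × 10⁻⁴ / 113 = 1.3604 × 10⁻⁵ s⁻².
N = √(1.3604 × 10⁻⁵) = 3.6884 × 10⁻³ rad s⁻¹ → T = 2π/N = 1.7035 × 10³ s ≈ 1.70 × 10³ s.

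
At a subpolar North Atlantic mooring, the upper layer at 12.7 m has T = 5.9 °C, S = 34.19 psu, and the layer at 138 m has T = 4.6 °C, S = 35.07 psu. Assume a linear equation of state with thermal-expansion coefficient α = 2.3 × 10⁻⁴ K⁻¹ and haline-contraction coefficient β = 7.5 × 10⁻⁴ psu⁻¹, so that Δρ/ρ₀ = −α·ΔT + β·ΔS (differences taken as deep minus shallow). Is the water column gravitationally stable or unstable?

stable

ΔT = 4.6 − 5.9 = -1.3 K and ΔS = 35.07 − 34.19 = +0.88 psu (deep − shallow).
−αΔT = 2.99 × 10⁻⁴; βΔS = 6.60 × 10⁻⁴; sum Δρ/ρ₀ = 9.59 × 10⁻⁴.
Δρ/ρ₀ > 0, so Δρ > 0: deeper water is denser → statically stable.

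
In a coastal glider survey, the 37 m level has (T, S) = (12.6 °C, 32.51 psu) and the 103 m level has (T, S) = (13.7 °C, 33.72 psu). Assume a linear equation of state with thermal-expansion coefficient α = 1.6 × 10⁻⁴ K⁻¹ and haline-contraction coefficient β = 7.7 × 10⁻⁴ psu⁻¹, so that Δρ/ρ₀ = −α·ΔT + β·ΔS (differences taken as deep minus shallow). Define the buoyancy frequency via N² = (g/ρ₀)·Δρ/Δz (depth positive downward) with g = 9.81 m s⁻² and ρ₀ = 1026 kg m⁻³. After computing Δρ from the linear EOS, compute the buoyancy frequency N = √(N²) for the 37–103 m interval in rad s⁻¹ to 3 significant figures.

0.0106 rad s⁻¹

ΔT = +1.1 K, ΔS = +1.21 psu (deep − shallow).
Δρ/ρ₀ = −αΔT + βΔS = -1.76 × 10⁻⁴ + 9.317 × 10⁻⁴ = 7.557 × 10⁻⁴, so Δρ ≈ 0.7753 kg m⁻³.
N² = (g/ρ₀)·Δρ/Δz = g·(Δρ/ρ₀)/Δz = 9.81 × 7.557 × 10⁻⁴ / 66 = 1.1232 × 10⁻⁴ s⁻².
N = √(1.1232 × 10⁻⁴) = 0.010598 rad s⁻¹ ≈ 0.0106 rad s⁻¹.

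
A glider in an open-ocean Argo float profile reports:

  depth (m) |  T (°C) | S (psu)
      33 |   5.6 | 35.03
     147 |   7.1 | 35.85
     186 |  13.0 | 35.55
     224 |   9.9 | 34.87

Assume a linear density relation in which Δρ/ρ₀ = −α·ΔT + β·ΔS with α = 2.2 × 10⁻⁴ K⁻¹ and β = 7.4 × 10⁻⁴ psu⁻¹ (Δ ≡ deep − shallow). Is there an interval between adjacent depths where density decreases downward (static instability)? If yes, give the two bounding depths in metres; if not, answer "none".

Evaluate Δρ/ρ₀ = −αΔT + βΔS across each adjacent pair:
  33–147 m: −αΔT+βΔS = −(2.2 × 10⁻⁴)(+1.5)+(7.4 × 10⁻⁴)(+0.82) = 2.8 × 10⁻⁴ → stable
  147–186 m: −αΔT+βΔS = −(2.2 × 10⁻⁴)(+5.9)+(7.4 × 10⁻⁴)(-0.30) = -1.5 × 10⁻³ → UNSTABLE
  186–224 m: −αΔT+βΔS = −(2.2 × 10⁻⁴)(-3.1)+(7.4 × 10⁻⁴)(-0.68) = 1.8 × 10⁻⁴ → stable
The 147–186 m interval has Δρ < 0: lighter water underlies denser water.

147–186 m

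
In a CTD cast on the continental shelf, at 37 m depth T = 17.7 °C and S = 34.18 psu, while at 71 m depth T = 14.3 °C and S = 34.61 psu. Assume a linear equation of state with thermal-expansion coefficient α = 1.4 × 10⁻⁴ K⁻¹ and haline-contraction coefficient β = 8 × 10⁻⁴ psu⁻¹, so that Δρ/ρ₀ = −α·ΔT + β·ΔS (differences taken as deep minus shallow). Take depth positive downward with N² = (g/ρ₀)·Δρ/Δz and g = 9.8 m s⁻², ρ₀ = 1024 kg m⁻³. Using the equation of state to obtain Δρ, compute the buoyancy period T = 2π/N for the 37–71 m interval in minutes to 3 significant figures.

6.81 min

ΔT = -3.4 K, ΔS = +0.43 psu (deep − shallow).
Δρ/ρ₀ = −αΔT + βΔS = 4.76 × 10⁻⁴ + 3.44 × 10⁻⁴ = 8.20 × 10⁻⁴, so Δρ ≈ 0.8397 kg m⁻³.
N² = (g/ρ₀)·Δρ/Δz = g·(Δρ/ρ₀)/Δz = 9.8 × 8.20 × 10⁻⁴ / 34 = 2.3635 × 10⁻⁴ s⁻².
N = √(2.3635 × 10⁻⁴) = 0.015374 rad s⁻¹ → T = 2π/N = 408.69 s = 6.8115 min ≈ 6.81 min.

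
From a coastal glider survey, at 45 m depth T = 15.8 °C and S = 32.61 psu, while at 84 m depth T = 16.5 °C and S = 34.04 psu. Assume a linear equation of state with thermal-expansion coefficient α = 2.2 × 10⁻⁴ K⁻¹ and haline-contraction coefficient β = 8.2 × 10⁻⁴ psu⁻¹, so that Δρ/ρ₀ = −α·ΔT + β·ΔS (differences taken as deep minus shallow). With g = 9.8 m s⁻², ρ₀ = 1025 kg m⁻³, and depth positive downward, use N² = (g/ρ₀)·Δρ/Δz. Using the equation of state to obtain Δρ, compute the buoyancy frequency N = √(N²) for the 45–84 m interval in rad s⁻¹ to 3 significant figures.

ΔT = +0.7 K, ΔS = +1.43 psu (deep − shallow).
Δρ/ρ₀ = −αΔT + βΔS = -1.54 × 10⁻⁴ + 1.1726 × 10⁻³ = 1.0186 × 10⁻³, so Δρ ≈ 1.044 kg m⁻³.
N² = (g/ρ₀)·Δρ/Δz = g·(Δρ/ρ₀)/Δz = 9.8 × 1.0186 × 10⁻³ / 39 = 2.5596 × 10⁻⁴ s⁻².
N = √(2.5596 × 10⁻⁴) = 0.015999 rad s⁻¹ ≈ 0.0160 rad s⁻¹.

0.0160 rad s⁻¹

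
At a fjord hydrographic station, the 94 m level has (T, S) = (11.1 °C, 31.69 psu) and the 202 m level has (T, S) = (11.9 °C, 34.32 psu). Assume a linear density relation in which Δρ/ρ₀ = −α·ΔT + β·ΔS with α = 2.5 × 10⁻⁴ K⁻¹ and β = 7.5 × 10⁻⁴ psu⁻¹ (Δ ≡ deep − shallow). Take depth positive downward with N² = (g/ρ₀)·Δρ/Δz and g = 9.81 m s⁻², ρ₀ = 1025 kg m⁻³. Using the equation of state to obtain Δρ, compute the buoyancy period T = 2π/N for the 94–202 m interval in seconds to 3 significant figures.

495 s

ΔT = +0.8 K, ΔS = +2.63 psu (deep − shallow).
Δρ/ρ₀ = −αΔT + βΔS = -2.00 × 10⁻⁴ + 1.9725 × 10⁻³ = 1.7725 × 10⁻³, so Δρ ≈ 1.817 kg m⁻³.
N² = (g/ρ₀)·Δρ/Δz = g·(Δρ/ρ₀)/Δz = 9.81 × 1.7725 × 10⁻³ / 108 = 1.6100 × 10⁻⁴ s⁻².
N = √(1.6100 × 10⁻⁴) = 0.012689 rad s⁻¹ → T = 2π/N = 495.17 s ≈ 495 s.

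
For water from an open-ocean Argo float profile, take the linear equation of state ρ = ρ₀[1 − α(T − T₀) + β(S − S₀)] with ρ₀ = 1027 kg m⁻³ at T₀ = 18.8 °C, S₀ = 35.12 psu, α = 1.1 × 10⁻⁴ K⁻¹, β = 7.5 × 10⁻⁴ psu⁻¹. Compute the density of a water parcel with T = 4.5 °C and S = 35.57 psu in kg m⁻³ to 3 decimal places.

T − T₀ = -14.3 K, S − S₀ = +0.45 psu.
Bracket = 1 − α·(-14.3) + β·(+0.45) = 1 + (1.9105 × 10⁻³) = 1.0019105.
ρ = 1027 × 1.0019105 = 1028.962 kg m⁻³.

1028.962 kg m⁻³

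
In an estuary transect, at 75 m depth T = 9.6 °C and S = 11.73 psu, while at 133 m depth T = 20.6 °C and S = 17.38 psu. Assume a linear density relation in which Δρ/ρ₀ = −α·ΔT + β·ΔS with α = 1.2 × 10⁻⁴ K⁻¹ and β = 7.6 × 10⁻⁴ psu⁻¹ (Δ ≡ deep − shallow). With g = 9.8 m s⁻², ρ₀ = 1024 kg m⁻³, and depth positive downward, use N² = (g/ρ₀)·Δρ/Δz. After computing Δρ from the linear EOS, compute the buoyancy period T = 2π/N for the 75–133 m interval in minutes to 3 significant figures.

ΔT = +11.0 K, ΔS = +5.65 psu (deep − shallow).
Δρ/ρ₀ = −αΔT + βΔS = -1.32 × 10⁻³ + 4.294 × 10⁻³ = 2.974 × 10⁻³, so Δρ ≈ 3.045 kg m⁻³.
N² = (g/ρ₀)·Δρ/Δz = g·(Δρ/ρ₀)/Δz = 9.8 × 2.974 × 10⁻³ / 58 = 5.0250 × 10⁻⁴ s⁻².
N = √(5.0250 × 10⁻⁴) = 0.022417 rad s⁻¹ → T = 2π/N = 280.29 s = 4.6715 min ≈ 4.67 min.

4.67 min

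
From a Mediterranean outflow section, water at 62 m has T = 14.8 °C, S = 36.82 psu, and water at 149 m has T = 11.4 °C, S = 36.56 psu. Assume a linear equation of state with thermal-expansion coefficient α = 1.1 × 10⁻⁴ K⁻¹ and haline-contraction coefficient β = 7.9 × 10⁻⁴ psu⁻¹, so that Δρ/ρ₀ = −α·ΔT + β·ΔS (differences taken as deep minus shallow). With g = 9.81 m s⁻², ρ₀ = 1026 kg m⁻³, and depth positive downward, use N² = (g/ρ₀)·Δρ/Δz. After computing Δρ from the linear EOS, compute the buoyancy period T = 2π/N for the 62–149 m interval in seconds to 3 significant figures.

1.44 × 10³ s

ΔT = -3.4 K, ΔS = -0.26 psu (deep − shallow).
Δρ/ρ₀ = −αΔT + βΔS = 3.74 × 10⁻⁴ − 2.054 × 10⁻⁴ = 1.686 × 10⁻⁴, so Δρ ≈ 0.1730 kg m⁻³.
N² = (g/ρ₀)·Δρ/Δz = g·(Δρ/ρ₀)/Δz = 9.81 × 1.686 × 10⁻⁴ / 87 = 1.9011 × 10⁻⁵ s⁻².
N = √(1.9011 × 10⁻⁵) = 4.3602 × 10⁻³ rad s⁻¹ → T = 2π/N = 1.4410 × 10³ s ≈ 1.44 × 10³ s.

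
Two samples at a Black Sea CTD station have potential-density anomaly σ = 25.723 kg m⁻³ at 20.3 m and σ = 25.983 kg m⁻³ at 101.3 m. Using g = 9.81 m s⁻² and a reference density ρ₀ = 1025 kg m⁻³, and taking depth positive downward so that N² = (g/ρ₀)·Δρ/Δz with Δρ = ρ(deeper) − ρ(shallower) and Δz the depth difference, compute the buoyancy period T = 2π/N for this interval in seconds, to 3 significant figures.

1.13 × 10³ s

Δρ = 1025.983 − 1025.723 = 0.260 kg m⁻³ over Δz = 101.3 − 20.3 = 81 m.
N² = (9.81/1025) × (0.260/81) = 3.0721 × 10⁻⁵ s⁻².
N = √(3.0721 × 10⁻⁵) = 5.5427 × 10⁻³ rad s⁻¹, so T = 2π/N = 1.1336 × 10³ s ≈ 1.13 × 10³ s.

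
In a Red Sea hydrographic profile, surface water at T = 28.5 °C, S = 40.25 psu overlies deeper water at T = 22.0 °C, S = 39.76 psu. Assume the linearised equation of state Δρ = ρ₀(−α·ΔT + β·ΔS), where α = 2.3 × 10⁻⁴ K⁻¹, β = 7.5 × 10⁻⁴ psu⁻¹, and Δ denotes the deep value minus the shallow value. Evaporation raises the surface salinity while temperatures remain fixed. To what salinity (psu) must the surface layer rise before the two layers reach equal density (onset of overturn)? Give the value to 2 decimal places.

Neutral buoyancy requires −α(T_deep − T_surf) + β(S_deep − S_surf′) = 0.
S_surf′ = S_deep − (α/β)·ΔT = 39.76 − (2.3 × 10⁻⁴/7.5 × 10⁻⁴)·(-6.5) = 41.7533 psu.
Increase required: 41.7533 − 40.25 = 1.5033 psu.

41.75 psu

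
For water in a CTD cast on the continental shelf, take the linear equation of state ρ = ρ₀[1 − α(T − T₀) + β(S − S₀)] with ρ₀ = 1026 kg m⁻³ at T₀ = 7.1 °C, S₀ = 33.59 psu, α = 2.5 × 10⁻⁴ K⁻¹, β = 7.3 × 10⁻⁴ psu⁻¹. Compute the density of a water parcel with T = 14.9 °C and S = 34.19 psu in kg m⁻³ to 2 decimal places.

T − T₀ = +7.8 K, S − S₀ = +0.60 psu.
Bracket = 1 − α·(+7.8) + β·(+0.60) = 1 + (-1.512 × 10⁻³) = 0.9984880.
ρ = 1026 × 0.9984880 = 1024.45 kg m⁻³.

1024.45 kg m⁻³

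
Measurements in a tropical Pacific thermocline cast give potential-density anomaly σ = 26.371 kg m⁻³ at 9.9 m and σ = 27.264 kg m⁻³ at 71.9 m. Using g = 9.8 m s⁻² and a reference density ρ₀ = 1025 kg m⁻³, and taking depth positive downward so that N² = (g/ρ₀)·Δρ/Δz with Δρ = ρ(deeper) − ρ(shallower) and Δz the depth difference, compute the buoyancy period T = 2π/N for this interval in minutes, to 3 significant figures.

Δρ = 1027.264 − 1026.371 = 0.893 kg m⁻³ over Δz = 71.9 − 9.9 = 62 m.
N² = (9.8/1025) × (0.893/62) = 1.3771 × 10⁻⁴ s⁻².
N = √(1.3771 × 10⁻⁴) = 0.011735 rad s⁻¹, so T = 2π/N = 535.42 s = 8.9237 min ≈ 8.92 min.

8.92 min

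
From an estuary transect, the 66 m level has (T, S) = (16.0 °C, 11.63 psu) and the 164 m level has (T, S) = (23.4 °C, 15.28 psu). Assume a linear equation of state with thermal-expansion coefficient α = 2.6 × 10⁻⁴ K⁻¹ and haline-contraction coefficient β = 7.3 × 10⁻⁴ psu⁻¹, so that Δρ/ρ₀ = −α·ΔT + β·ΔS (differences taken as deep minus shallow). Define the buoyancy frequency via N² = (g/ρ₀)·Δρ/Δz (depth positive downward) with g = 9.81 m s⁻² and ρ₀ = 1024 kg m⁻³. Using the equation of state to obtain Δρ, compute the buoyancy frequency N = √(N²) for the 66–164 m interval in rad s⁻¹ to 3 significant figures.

ΔT = +7.4 K, ΔS = +3.65 psu (deep − shallow).
Δρ/ρ₀ = −αΔT + βΔS = -1.924 × 10⁻³ + 2.6645 × 10⁻³ = 7.405 × 10⁻⁴, so Δρ ≈ 0.7583 kg m⁻³.
N² = (g/ρ₀)·Δρ/Δz = g·(Δρ/ρ₀)/Δz = 9.81 × 7.405 × 10⁻⁴ / 98 = 7.4126 × 10⁻⁵ s⁻².
N = √(7.4126 × 10⁻⁵) = 8.6096 × 10⁻³ rad s⁻¹ ≈ 8.61 × 10⁻³ rad s⁻¹.

8.61 × 10⁻³ rad s⁻¹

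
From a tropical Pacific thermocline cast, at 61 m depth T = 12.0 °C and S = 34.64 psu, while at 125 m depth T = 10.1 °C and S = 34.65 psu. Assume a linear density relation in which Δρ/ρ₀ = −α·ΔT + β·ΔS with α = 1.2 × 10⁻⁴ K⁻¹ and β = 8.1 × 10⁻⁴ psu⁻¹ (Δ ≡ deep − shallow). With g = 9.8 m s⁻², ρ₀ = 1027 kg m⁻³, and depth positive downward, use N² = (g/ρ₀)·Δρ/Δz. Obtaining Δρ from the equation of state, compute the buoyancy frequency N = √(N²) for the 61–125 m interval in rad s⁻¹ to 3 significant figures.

ΔT = -1.9 K, ΔS = +0.01 psu (deep − shallow).
Δρ/ρ₀ = −αΔT + βΔS = 2.28 × 10⁻⁴ + 8.10 × 10⁻⁶ = 2.361 × 10⁻⁴, so Δρ ≈ 0.2425 kg m⁻³.
N² = (g/ρ₀)·Δρ/Δz = g·(Δρ/ρ₀)/Δz = 9.8 × 2.361 × 10⁻⁴ / 64 = 3.6153 × 10⁻⁵ s⁻².
N = √(3.6153 × 10⁻⁵) = 6.0127 × 10⁻³ rad s⁻¹ ≈ 6.01 × 10⁻³ rad s⁻¹.

6.01 × 10⁻³ rad s⁻¹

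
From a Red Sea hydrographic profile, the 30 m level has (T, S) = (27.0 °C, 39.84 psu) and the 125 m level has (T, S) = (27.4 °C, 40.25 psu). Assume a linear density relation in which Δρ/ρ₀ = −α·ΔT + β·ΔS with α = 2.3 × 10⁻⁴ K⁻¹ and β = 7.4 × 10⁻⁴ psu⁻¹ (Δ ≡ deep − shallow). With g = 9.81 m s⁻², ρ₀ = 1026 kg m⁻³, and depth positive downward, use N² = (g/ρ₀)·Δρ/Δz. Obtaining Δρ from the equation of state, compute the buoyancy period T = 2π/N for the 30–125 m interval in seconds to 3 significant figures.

ΔT = +0.4 K, ΔS = +0.41 psu (deep − shallow).
Δρ/ρ₀ = −αΔT + βΔS = -9.20 × 10⁻⁵ + 3.034 × 10⁻⁴ = 2.114 × 10⁻⁴, so Δρ ≈ 0.2169 kg m⁻³.
N² = (g/ρ₀)·Δρ/Δz = g·(Δρ/ρ₀)/Δz = 9.81 × 2.114 × 10⁻⁴ / 95 = 2.1830 × 10⁻⁵ s⁻².
N = √(2.1830 × 10⁻⁵) = 4.6723 × 10⁻³ rad s⁻¹ → T = 2π/N = 1.3448 × 10³ s ≈ 1.34 × 10³ s.

1.34 × 10³ s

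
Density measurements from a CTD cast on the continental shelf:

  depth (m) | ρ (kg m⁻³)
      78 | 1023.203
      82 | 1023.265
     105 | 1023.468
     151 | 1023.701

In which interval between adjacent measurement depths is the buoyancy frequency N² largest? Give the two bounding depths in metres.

Compute the density gradient over each adjacent pair:
  78–82 m: Δρ/Δz = 0.062/4 = 0.015 kg m⁻⁴
  82–105 m: Δρ/Δz = 0.203/23 = 8.8 × 10⁻³ kg m⁻⁴
  105–151 m: Δρ/Δz = 0.233/46 = 5.1 × 10⁻³ kg m⁻⁴
The largest gradient is in the 78–82 m interval — the pycnocline.

78–82 m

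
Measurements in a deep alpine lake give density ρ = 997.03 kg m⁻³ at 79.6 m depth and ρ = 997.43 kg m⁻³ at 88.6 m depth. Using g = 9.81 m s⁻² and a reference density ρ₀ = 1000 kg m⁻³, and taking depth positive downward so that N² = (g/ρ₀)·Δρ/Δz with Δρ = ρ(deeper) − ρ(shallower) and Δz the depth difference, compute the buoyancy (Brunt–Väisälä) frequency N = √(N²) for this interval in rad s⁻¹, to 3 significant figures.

Δρ = 997.43 − 997.03 = 0.40 kg m⁻³ over Δz = 88.6 − 79.6 = 9 m.
N² = (9.81/1000) × (0.40/9) = 4.3600 × 10⁻⁴ s⁻².
N = √(4.3600 × 10⁻⁴) = 0.020881 rad s⁻¹ ≈ 0.0209 rad s⁻¹.
A positive N² confirms static stability across the interval.

0.0209 rad s⁻¹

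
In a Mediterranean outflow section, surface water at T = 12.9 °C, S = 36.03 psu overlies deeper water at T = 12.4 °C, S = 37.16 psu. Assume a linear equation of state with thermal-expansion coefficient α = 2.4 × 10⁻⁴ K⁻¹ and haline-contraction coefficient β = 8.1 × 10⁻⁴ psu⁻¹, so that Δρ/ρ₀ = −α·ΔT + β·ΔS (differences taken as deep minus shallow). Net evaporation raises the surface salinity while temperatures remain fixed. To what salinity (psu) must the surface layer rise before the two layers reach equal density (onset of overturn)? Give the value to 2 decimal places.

Neutral buoyancy requires −α(T_deep − T_surf) + β(S_deep − S_surf′) = 0.
S_surf′ = S_deep − (α/β)·ΔT = 37.16 − (2.4 × 10⁻⁴/8.1 × 10⁻⁴)·(-0.5) = 37.3081 psu.
Increase required: 37.3081 − 36.03 = 1.2781 psu.

37.31 psu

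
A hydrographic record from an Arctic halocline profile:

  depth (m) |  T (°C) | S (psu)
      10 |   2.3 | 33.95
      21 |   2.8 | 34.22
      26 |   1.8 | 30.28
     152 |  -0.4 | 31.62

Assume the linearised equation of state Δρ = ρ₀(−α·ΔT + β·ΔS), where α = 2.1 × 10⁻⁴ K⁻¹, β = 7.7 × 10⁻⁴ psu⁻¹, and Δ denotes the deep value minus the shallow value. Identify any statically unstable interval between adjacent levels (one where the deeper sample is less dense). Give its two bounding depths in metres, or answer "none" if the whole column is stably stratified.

Evaluate Δρ/ρ₀ = −αΔT + βΔS across each adjacent pair:
  10–21 m: −αΔT+βΔS = −(2.1 × 10⁻⁴)(+0.5)+(7.7 × 10⁻⁴)(+0.27) = 1.0 × 10⁻⁴ → stable
  21–26 m: −αΔT+βΔS = −(2.1 × 10⁻⁴)(-1.0)+(7.7 × 10⁻⁴)(-3.94) = -2.8 × 10⁻³ → UNSTABLE
  26–152 m: −αΔT+βΔS = −(2.1 × 10⁻⁴)(-2.2)+(7.7 × 10⁻⁴)(+1.34) = 1.5 × 10⁻³ → stable
The 21–26 m interval has Δρ < 0: lighter water underlies denser water.

21–26 m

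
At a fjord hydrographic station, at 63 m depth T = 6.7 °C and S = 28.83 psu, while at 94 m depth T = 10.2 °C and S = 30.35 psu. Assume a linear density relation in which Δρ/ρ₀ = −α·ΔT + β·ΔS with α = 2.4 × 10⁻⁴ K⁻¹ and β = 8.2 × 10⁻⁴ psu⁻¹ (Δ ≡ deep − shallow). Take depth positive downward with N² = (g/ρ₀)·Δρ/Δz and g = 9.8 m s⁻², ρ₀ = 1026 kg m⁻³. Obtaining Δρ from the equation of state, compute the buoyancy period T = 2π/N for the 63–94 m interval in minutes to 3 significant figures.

ΔT = +3.5 K, ΔS = +1.52 psu (deep − shallow).
Δρ/ρ₀ = −αΔT + βΔS = -8.40 × 10⁻⁴ + 1.2464 × 10⁻³ = 4.064 × 10⁻⁴, so Δρ ≈ 0.4170 kg m⁻³.
N² = (g/ρ₀)·Δρ/Δz = g·(Δρ/ρ₀)/Δz = 9.8 × 4.064 × 10⁻⁴ / 31 = 1.2847 × 10⁻⁴ s⁻².
N = √(1.2847 × 10⁻⁴) = 0.011334 rad s⁻¹ → T = 2π/N = 554.37 s = 9.2395 min ≈ 9.24 min.

9.24 min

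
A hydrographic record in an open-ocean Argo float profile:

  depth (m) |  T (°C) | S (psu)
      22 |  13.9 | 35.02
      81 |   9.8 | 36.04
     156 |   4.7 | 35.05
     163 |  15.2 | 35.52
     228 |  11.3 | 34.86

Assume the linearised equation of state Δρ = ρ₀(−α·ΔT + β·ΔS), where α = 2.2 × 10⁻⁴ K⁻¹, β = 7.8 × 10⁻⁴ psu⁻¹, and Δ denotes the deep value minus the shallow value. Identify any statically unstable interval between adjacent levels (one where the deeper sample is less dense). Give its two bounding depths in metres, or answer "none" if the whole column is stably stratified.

Evaluate Δρ/ρ₀ = −αΔT + βΔS across each adjacent pair:
  22–81 m: −αΔT+βΔS = −(2.2 × 10⁻⁴)(-4.1)+(7.8 × 10⁻⁴)(+1.02) = 1.7 × 10⁻³ → stable
  81–156 m: −αΔT+βΔS = −(2.2 × 10⁻⁴)(-5.1)+(7.8 × 10⁻⁴)(-0.99) = 3.5 × 10⁻⁴ → stable
  156–163 m: −αΔT+βΔS = −(2.2 × 10⁻⁴)(+10.5)+(7.8 × 10⁻⁴)(+0.47) = -1.9 × 10⁻³ → UNSTABLE
  163–228 m: −αΔT+βΔS = −(2.2 × 10⁻⁴)(-3.9)+(7.8 × 10⁻⁴)(-0.66) = 3.4 × 10⁻⁴ → stable
The 156–163 m interval has Δρ < 0: lighter water underlies denser water.

156–163 m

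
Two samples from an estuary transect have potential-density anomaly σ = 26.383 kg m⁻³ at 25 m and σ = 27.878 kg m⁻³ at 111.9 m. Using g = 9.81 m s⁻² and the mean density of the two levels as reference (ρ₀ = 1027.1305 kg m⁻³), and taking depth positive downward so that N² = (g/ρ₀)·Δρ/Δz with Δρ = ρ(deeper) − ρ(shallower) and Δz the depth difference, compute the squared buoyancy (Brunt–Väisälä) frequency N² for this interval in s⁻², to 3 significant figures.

1.64 × 10⁻⁴ s⁻²

Δρ = 1027.878 − 1026.383 = 1.495 kg m⁻³ over Δz = 111.9 − 25 = 86.9 m.
N² = (9.81/1027.1305) × (1.495/86.9) = 1.6431 × 10⁻⁴ s⁻² ≈ 1.64 × 10⁻⁴ s⁻².
Since Δρ > 0 the layer is stably stratified.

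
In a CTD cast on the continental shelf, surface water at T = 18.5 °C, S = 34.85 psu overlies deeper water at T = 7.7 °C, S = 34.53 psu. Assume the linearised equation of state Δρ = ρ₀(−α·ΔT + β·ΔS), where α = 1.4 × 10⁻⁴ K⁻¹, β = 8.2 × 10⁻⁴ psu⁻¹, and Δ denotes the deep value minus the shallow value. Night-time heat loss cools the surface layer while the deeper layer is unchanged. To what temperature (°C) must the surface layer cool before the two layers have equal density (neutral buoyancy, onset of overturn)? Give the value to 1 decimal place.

Neutral buoyancy requires Δρ = 0, i.e. −α(T_deep − T_surf′) + β(S_deep − S_surf) = 0.
T_surf′ = T_deep − (β/α)·ΔS = 7.7 − (8.2 × 10⁻⁴/1.4 × 10⁻⁴)·(-0.32) = 9.574 °C.
Cooling required: 18.5 − (9.574) = 8.926 °C.

9.6 °C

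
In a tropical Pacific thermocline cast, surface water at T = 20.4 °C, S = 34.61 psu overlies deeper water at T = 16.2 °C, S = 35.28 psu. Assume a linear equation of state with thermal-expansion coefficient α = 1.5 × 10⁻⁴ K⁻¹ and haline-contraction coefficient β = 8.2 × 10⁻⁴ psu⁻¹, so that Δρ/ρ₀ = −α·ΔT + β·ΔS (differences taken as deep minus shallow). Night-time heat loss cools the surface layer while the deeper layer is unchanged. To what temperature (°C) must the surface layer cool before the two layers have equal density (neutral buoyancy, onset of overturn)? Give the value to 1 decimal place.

12.5 °C

Neutral buoyancy requires Δρ = 0, i.e. −α(T_deep − T_surf′) + β(S_deep − S_surf) = 0.
T_surf′ = T_deep − (β/α)·ΔS = 16.2 − (8.2 × 10⁻⁴/1.5 × 10⁻⁴)·(+0.67) = 12.537 °C.
Cooling required: 20.4 − (12.537) = 7.863 °C.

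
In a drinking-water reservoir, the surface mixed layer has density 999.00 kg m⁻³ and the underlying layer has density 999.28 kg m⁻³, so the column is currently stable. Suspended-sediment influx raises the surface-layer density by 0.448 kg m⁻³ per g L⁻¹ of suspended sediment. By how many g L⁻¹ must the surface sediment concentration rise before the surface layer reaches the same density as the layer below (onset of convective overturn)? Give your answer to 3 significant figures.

Density deficit of the surface layer: 999.28 − 999.00 = 0.28 kg m⁻³.
Required change = 0.28 / 0.448 = 0.625 g L⁻¹.

0.625 g L⁻¹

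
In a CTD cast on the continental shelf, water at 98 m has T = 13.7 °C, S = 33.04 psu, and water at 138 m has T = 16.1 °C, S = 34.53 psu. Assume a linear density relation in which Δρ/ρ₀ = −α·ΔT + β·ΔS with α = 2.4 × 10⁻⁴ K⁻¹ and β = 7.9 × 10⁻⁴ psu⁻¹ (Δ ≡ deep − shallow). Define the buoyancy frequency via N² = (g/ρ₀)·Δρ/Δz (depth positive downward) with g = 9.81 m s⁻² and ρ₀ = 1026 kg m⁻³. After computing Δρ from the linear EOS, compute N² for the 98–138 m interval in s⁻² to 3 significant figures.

1.47 × 10⁻⁴ s⁻²

ΔT = +2.4 K, ΔS = +1.49 psu (deep − shallow).
Δρ/ρ₀ = −αΔT + βΔS = -5.76 × 10⁻⁴ + 1.1771 × 10⁻³ = 6.011 × 10⁻⁴, so Δρ ≈ 0.6167 kg m⁻³.
N² = (g/ρ₀)·Δρ/Δz = g·(Δρ/ρ₀)/Δz = 9.81 × 6.011 × 10⁻⁴ / 40 = 1.4742 × 10⁻⁴ s⁻² ≈ 1.47 × 10⁻⁴ s⁻².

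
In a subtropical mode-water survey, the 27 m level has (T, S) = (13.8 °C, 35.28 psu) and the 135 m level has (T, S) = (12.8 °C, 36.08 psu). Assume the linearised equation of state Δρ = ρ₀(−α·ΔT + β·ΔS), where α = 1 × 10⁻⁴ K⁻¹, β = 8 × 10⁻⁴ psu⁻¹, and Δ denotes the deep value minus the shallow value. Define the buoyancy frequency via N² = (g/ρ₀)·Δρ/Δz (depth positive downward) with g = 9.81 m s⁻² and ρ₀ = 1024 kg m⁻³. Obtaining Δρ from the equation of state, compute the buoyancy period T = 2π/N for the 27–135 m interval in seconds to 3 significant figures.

766 s

ΔT = -1.0 K, ΔS = +0.80 psu (deep − shallow).
Δρ/ρ₀ = −αΔT + βΔS = 1.00 × 10⁻⁴ + 6.40 × 10⁻⁴ = 7.40 × 10⁻⁴, so Δρ ≈ 0.7578 kg m⁻³.
N² = (g/ρ₀)·Δρ/Δz = g·(Δρ/ρ₀)/Δz = 9.81 × 7.40 × 10⁻⁴ / 108 = 6.7217 × 10⁻⁵ s⁻².
N = √(6.7217 × 10⁻⁵) = 8.1986 × 10⁻³ rad s⁻¹ → T = 2π/N = 766.37 s ≈ 766 s.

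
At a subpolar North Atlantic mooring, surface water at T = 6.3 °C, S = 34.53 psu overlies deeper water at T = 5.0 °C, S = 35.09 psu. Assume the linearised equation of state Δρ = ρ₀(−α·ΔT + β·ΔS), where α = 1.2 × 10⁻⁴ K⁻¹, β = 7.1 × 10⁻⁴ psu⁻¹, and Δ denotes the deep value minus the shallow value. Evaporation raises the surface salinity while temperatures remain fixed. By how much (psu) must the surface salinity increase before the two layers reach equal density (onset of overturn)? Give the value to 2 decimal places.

0.78 psu

Neutral buoyancy requires −α(T_deep − T_surf) + β(S_deep − S_surf′) = 0.
S_surf′ = S_deep − (α/β)·ΔT = 35.09 − (1.2 × 10⁻⁴/7.1 × 10⁻⁴)·(-1.3) = 35.3097 psu.
Increase required: 35.3097 − 34.53 = 0.7797 psu.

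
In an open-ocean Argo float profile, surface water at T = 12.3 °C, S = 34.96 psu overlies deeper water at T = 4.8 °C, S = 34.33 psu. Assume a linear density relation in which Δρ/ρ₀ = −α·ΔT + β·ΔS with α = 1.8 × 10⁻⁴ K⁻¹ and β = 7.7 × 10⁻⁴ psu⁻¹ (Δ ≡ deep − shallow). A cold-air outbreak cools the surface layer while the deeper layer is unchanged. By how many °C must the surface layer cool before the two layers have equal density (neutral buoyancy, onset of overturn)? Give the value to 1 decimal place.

4.8 °C

Neutral buoyancy requires Δρ = 0, i.e. −α(T_deep − T_surf′) + β(S_deep − S_surf) = 0.
T_surf′ = T_deep − (β/α)·ΔS = 4.8 − (7.7 × 10⁻⁴/1.8 × 10⁻⁴)·(-0.63) = 7.495 °C.
Cooling required: 12.3 − (7.495) = 4.805 °C.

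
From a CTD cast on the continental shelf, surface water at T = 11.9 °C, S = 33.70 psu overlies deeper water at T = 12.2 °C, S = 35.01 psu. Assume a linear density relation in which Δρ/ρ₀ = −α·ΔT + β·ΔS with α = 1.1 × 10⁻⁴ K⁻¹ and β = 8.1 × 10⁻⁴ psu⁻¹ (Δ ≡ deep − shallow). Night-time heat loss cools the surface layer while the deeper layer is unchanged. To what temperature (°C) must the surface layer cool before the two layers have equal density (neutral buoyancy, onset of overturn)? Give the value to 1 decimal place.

Neutral buoyancy requires Δρ = 0, i.e. −α(T_deep − T_surf′) + β(S_deep − S_surf) = 0.
T_surf′ = T_deep − (β/α)·ΔS = 12.2 − (8.1 × 10⁻⁴/1.1 × 10⁻⁴)·(+1.31) = 2.554 °C.
Cooling required: 11.9 − (2.554) = 9.346 °C.

2.6 °C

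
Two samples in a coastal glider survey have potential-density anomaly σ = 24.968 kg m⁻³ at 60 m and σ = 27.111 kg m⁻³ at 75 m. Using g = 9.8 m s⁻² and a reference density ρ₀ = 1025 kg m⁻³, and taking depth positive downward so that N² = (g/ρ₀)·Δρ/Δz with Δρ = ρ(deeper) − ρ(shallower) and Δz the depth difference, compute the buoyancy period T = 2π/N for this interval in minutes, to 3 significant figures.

2.83 min

Δρ = 1027.111 − 1024.968 = 2.143 kg m⁻³ over Δz = 75 − 60 = 15 m.
N² = (9.8/1025) × (2.143/15) = 1.3659 × 10⁻³ s⁻².
N = √(1.3659 × 10⁻³) = 0.036958 rad s⁻¹, so T = 2π/N = 170.01 s = 2.8335 min ≈ 2.83 min.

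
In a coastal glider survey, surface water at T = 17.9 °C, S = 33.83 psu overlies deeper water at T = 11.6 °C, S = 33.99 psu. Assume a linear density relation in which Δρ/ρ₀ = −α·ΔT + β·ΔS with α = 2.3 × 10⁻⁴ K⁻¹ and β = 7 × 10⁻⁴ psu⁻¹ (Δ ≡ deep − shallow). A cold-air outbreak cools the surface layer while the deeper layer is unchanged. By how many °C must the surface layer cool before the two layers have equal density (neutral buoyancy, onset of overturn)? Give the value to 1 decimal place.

6.8 °C

Neutral buoyancy requires Δρ = 0, i.e. −α(T_deep − T_surf′) + β(S_deep − S_surf) = 0.
T_surf′ = T_deep − (β/α)·ΔS = 11.6 − (7 × 10⁻⁴/2.3 × 10⁻⁴)·(+0.16) = 11.113 °C.
Cooling required: 17.9 − (11.113) = 6.787 °C.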